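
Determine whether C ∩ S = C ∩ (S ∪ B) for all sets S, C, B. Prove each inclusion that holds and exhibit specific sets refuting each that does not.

Forward inclusion. Let x ∈ C ∩ S. Then either x ∈ S ∩ C and x ∉ B; or x ∈ S ∩ C ∩ B. In each case x ∈ C ∩ (S ∪ B), so C ∩ S ⊆ C ∩ (S ∪ B).

Reverse inclusion. This inclusion fails. Take S = ∅, C = {1}, B = {1}; then 1 ∈ C ∩ (S ∪ B) but 1 ∉ C ∩ S.

Only the forward inclusion holds.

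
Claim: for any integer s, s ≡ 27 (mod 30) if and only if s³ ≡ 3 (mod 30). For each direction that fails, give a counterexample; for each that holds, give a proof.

[⇒] Suppose s ≡ 27 (mod 30). Write s = 30j + 27. Then (30j + 27)³ = 27000j³ + 72900j² + 65610j + 19683 = 30(900j³ + 2430j² + 2187j + 656) + 3, so s³ ≡ 3 (mod 30).

[⇐] Conversely, suppose s³ ≡ 3 (mod 30). The only residue r in {0, …, 29} with r³ ≡ 3 (mod 30) is r = 27, so s ≡ 27 (mod 30).

Both directions hold; the statement is true.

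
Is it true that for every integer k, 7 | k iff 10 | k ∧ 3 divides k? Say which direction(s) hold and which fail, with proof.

[⇒] This fails: take k = 7. Certainly 7 ∣ 7, but 10 ∤ 7.

[⇐] This fails: take k = 30. Both 10 ∣ 30 and 3 ∣ 30, yet 30 is not a multiple of 7 (since 30 = 4·7 + 2), so 7 ∤ 30.

Both directions fail.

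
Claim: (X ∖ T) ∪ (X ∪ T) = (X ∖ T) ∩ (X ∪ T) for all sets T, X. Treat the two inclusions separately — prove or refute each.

Only the reverse inclusion holds.

Forward inclusion. This inclusion fails. Take T = {1}, X = ∅; then 1 ∈ (X ∖ T) ∪ (X ∪ T) but 1 ∉ (X ∖ T) ∩ (X ∪ T).

Reverse inclusion. Let x ∈ (X ∖ T) ∩ (X ∪ T). Then x ∈ X and x ∉ T, from which x ∈ (X ∖ T) ∪ (X ∪ T).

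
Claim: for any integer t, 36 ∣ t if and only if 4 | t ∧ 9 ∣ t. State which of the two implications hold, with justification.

(→) If 36 ∣ t, write t = 36q. Since 36 = 9·4, t = 4·(9q), so 4 ∣ t; and since 36 = 4·9, t = 9·(4q), so 9 ∣ t.

(←) Suppose 4 ∣ t and 9 ∣ t. Any common multiple of 4 and 9 is a multiple of their lcm; here gcd(4, 9) = 1, so lcm(4, 9) = 4·9 = 36, so 36 ∣ t.

The biconditional holds.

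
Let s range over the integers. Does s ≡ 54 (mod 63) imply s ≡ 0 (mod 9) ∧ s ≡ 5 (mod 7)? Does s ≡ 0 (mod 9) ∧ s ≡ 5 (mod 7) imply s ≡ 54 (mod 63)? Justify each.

(→) Suppose s ≡ 54 (mod 63); write s = 63j + 54. Since 9 ∣ 63, reducing mod 9 gives s ≡ 54 ≡ 0 (mod 9); since 7 ∣ 63, reducing mod 7 gives s ≡ 54 ≡ 5 (mod 7).

(←) Conversely, if s ≡ 0 (mod 9) and s ≡ 5 (mod 7), then by the Chinese remainder theorem s ≡ 54 (mod 63). This is exactly s ≡ 54 (mod 63).

Both directions hold; the statement is true.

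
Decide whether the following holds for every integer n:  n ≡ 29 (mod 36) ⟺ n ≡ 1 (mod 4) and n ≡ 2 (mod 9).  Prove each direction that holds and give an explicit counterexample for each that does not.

(⇒) Suppose n ≡ 29 (mod 36); write n = 36j + 29. Since 4 ∣ 36, reducing mod 4 gives n ≡ 29 ≡ 1 (mod 4); since 9 ∣ 36, reducing mod 9 gives n ≡ 29 ≡ 2 (mod 9).

(⇐) Conversely, if n ≡ 1 (mod 4) and n ≡ 2 (mod 9), then by the Chinese remainder theorem n ≡ 29 (mod 36). This is exactly n ≡ 29 (mod 36).

Both directions hold; the statement is true.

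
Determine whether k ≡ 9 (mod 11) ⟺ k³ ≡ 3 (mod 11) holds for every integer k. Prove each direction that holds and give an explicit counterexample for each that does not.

(⟹) Suppose k ≡ 9 (mod 11). Write k = 11j + 9. Then (11j + 9)³ = 1331j³ + 3267j² + 2673j + 729 = 11(121j³ + 297j² + 243j + 66) + 3, so k³ ≡ 3 (mod 11).

(⟸) Conversely, suppose k³ ≡ 3 (mod 11). The only residue r in {0, …, 10} with r³ ≡ 3 (mod 11) is r = 9, so k ≡ 9 (mod 11).

The biconditional holds.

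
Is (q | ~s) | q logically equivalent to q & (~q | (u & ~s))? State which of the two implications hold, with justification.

(⇒) fails; (⇐) holds.

(⟹) This fails. Under s = F, u = F, q = F, the left side is true but the right side is false.

(⟸) Assume the antecedent. If s is true, the antecedent cannot hold. If s is false, (q | ~s) | q reduces to true regardless of the other variables. Either way (q | ~s) | q holds.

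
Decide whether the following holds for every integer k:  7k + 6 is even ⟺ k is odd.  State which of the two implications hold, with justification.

[⇒] This fails: k = 2 gives 7k + 6 = 20, which is even, but 2 is even, not odd.

[⇐] This also fails: k = 7 is odd, but 7k + 6 = 55 is odd, not even.

Neither implication holds.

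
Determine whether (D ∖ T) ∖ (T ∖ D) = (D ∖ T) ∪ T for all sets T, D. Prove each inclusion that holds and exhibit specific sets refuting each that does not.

Only the forward inclusion holds.

(⊇) This inclusion fails. Take T = {1}, D = ∅; then 1 ∈ (D ∖ T) ∪ T but 1 ∉ (D ∖ T) ∖ (T ∖ D).

(⊆) Let x ∈ (D ∖ T) ∖ (T ∖ D). Then x ∈ D and x ∉ T, from which x ∈ (D ∖ T) ∪ T.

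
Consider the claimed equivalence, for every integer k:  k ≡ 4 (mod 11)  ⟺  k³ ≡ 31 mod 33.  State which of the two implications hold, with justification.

Only the converse holds.

(→) This fails: take k = 15. Then 15 ≡ 4 (mod 11), but 15³ = 3375 ≡ 9 (mod 33), not 31.

(←) Conversely, the residues r modulo 33 with r³ ≡ 31 (mod 33) are exactly {4}, and each is ≡ 4 (mod 11).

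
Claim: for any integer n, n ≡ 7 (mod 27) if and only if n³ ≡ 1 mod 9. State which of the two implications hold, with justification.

Forward direction. Suppose n ≡ 7 (mod 27). Then n³ ≡ 7³ = 343 (mod 27), and since 9 ∣ 27, also n³ ≡ 1 (mod 9).

Converse. This fails: take n = 1. Then 1³ = 1 ≡ 1 (mod 9), yet 1 ≡ 1 (mod 27), not 7.

Only the forward implication holds.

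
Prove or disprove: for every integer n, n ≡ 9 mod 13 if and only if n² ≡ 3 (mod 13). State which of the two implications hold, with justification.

(⇒) Suppose n ≡ 9 mod 13. Write n = 13j + 9. Then (13j + 9)² = 169j² + 234j + 81 = 13(13j² + 18j + 6) + 3, so n² ≡ 3 (mod 13).

(⇐) This fails: take n = 4. Then 4² = 16 ≡ 3 (mod 13), yet 4 ≡ 4 (mod 13), not 9.

The forward direction holds; the converse fails.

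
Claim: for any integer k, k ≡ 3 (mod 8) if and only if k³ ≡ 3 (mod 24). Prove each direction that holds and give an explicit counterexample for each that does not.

Only the converse holds.

Forward direction. This fails: take k = 11. Then 11 ≡ 3 (mod 8), but 11³ = 1331 ≡ 11 (mod 24), not 3.

Converse. The residues r modulo 24 with r³ ≡ 3 (mod 24) are exactly {3}, and each is ≡ 3 (mod 8).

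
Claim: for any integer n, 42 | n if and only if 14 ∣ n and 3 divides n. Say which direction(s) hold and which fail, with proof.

Forward direction. If 42 ∣ n, write n = 42q. Since 42 = 3·14, n = 14·(3q), so 14 ∣ n; and since 42 = 14·3, n = 3·(14q), so 3 ∣ n.

Converse. Suppose 14 ∣ n and 3 ∣ n. Any common multiple of 14 and 3 is a multiple of their lcm; here gcd(14, 3) = 1, so lcm(14, 3) = 14·3 = 42, so 42 ∣ n.

Both directions hold.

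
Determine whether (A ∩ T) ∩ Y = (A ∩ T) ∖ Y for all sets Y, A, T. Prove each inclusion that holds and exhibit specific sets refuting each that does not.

(⊆) This inclusion fails. Take Y = {1}, A = {1}, T = {1}; then 1 ∈ (A ∩ T) ∩ Y but 1 ∉ (A ∩ T) ∖ Y.

(⊇) This inclusion fails. Take Y = ∅, A = {1}, T = {1}; then 1 ∈ (A ∩ T) ∖ Y but 1 ∉ (A ∩ T) ∩ Y.

(⊆) fails and (⊇) fails.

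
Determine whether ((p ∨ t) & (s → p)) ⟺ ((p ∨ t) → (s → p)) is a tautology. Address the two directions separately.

The forward direction holds; the converse fails.

(⟹) Assume the antecedent. If p is true, (p ∨ t) → (s → p) reduces to true regardless of the other variables. If p is false, the antecedent forces (p = F, t = T, s = F), and (p ∨ t) → (s → p) holds there. Either way (p ∨ t) → (s → p) holds.

(⟸) This fails. Under p = F, t = F, s = F, the left side is false but the right side is true.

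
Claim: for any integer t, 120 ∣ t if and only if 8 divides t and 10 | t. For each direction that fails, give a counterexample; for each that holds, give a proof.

Not equivalent: only (⇒) holds.

(⇒) If 120 ∣ t, write t = 120q. Since 120 = 15·8, t = 8·(15q), so 8 ∣ t; and since 120 = 12·10, t = 10·(12q), so 10 ∣ t.

(⇐) This fails: take t = 40. Both 8 ∣ 40 and 10 ∣ 40, yet 40 is not a multiple of 120 (since 40 = 0·120 + 40), so 120 ∤ 40.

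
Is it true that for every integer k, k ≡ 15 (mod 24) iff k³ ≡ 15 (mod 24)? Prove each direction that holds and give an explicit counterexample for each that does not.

(⇐) Suppose k³ ≡ 15 (mod 24). The only residue r in {0, …, 23} with r³ ≡ 15 (mod 24) is r = 15, so k ≡ 15 (mod 24).

(⇒) Suppose k ≡ 15 (mod 24). Write k = 24j + 15. Then (24j + 15)³ = 13824j³ + 25920j² + 16200j + 3375 = 24(576j³ + 1080j² + 675j + 140) + 15, so k³ ≡ 15 (mod 24).

Equivalent; both directions hold.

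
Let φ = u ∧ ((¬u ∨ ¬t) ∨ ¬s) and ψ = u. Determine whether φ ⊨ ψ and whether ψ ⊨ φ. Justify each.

(→) Assume the antecedent. If s is true, the antecedent forces (s = T, t = F, u = T), and u holds there. If s is false, the antecedent forces (s = F, t = F, u = T) or (s = F, t = T, u = T), and u holds there. Either way u holds.

(←) This fails. Under s = T, t = T, u = T, the left side is false but the right side is true.

Only the forward direction holds.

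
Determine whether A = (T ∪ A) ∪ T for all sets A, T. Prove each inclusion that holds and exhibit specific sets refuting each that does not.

(⊆) holds; (⊇) fails.

Reverse inclusion. This inclusion fails. Take A = ∅, T = {1}; then 1 ∈ (T ∪ A) ∪ T but 1 ∉ A.

Forward inclusion. Let x ∈ A. Then either x ∈ A and x ∉ T; or x ∈ A ∩ T. In each case x ∈ (T ∪ A) ∪ T, so A ⊆ (T ∪ A) ∪ T.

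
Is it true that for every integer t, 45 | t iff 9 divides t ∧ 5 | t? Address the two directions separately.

Both directions hold; the statement is true.

[⇒] If 45 ∣ t, write t = 45q. Since 45 = 5·9, t = 9·(5q), so 9 ∣ t; and since 45 = 9·5, t = 5·(9q), so 5 ∣ t.

[⇐] Suppose 9 ∣ t and 5 ∣ t. Any common multiple of 9 and 5 is a multiple of their lcm; here gcd(9, 5) = 1, so lcm(9, 5) = 9·5 = 45, so 45 ∣ t.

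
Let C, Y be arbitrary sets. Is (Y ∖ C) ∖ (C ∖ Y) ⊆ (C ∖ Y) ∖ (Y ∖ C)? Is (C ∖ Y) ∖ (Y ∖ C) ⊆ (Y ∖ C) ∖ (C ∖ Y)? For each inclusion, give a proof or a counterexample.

Neither inclusion holds.

Forward inclusion. This inclusion fails. Take C = ∅, Y = {1}; then 1 ∈ (Y ∖ C) ∖ (C ∖ Y) but 1 ∉ (C ∖ Y) ∖ (Y ∖ C).

Reverse inclusion. This inclusion fails. Take C = {1}, Y = ∅; then 1 ∈ (C ∖ Y) ∖ (Y ∖ C) but 1 ∉ (Y ∖ C) ∖ (C ∖ Y).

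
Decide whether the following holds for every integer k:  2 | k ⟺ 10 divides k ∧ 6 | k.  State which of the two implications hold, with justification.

(⇒) This fails: take k = 2. Certainly 2 ∣ 2, but 10 ∤ 2.

(⇐) Suppose 10 ∣ k and 6 ∣ k. Any common multiple of 10 and 6 is a multiple of their lcm; here lcm(10, 6) = 10·6/gcd(10, 6) = 60/2 = 30, so 30 ∣ k. Since 2 ∣ 30, it follows that 2 ∣ k.

Only the converse holds.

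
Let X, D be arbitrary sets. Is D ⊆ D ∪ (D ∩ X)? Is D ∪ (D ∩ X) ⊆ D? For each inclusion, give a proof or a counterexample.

Both inclusions hold; the sets are equal.

(⊆) Let x ∈ D. Then either x ∈ D and x ∉ X; or x ∈ X ∩ D. In each case x ∈ D ∪ (D ∩ X), so D ⊆ D ∪ (D ∩ X).

(⊇) Let x ∈ D ∪ (D ∩ X). Then either x ∈ D and x ∉ X; or x ∈ X ∩ D. In each case x ∈ D, so D ∪ (D ∩ X) ⊆ D.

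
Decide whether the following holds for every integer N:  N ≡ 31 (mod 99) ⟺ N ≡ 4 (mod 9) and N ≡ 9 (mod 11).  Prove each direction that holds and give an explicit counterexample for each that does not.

Forward direction. Suppose N ≡ 31 (mod 99); write N = 99j + 31. Since 9 ∣ 99, reducing mod 9 gives N ≡ 31 ≡ 4 (mod 9); since 11 ∣ 99, reducing mod 11 gives N ≡ 31 ≡ 9 (mod 11).

Converse. If N ≡ 4 (mod 9) and N ≡ 9 (mod 11), then by the Chinese remainder theorem N ≡ 31 (mod 99). This is exactly N ≡ 31 (mod 99).

Both directions hold; the statement is true.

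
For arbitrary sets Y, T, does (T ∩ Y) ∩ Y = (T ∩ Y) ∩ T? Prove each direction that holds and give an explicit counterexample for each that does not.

(⟹) Let x ∈ (T ∩ Y) ∩ Y. Then x ∈ Y ∩ T, from which x ∈ (T ∩ Y) ∩ T.

(⟸) Let x ∈ (T ∩ Y) ∩ T. Then x ∈ Y ∩ T, from which x ∈ (T ∩ Y) ∩ Y.

Both inclusions hold; the sets are equal.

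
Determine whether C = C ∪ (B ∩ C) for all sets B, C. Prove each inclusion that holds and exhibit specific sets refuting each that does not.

Both inclusions hold; the sets are equal.

(⟹) Let x ∈ C. Then either x ∈ C and x ∉ B; or x ∈ B ∩ C. In each case x ∈ C ∪ (B ∩ C), so C ⊆ C ∪ (B ∩ C).

(⟸) Let x ∈ C ∪ (B ∩ C). Then either x ∈ C and x ∉ B; or x ∈ B ∩ C. In each case x ∈ C, so C ∪ (B ∩ C) ⊆ C.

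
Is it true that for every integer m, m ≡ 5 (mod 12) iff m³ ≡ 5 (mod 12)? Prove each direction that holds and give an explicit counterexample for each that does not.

(⇒) Suppose m ≡ 5 (mod 12). Write m = 12j + 5. Then (12j + 5)³ = 1728j³ + 2160j² + 900j + 125 = 12(144j³ + 180j² + 75j + 10) + 5, so m³ ≡ 5 (mod 12).

(⇐) For the converse, argue contrapositively. If m ≢ 5 (mod 12), then m is congruent to one of 0, 1, 2, 3, 4, 6, 7, 8, 9, 10, 11 modulo 12, and these give m³ ≡ 0, 1, 8, 3, 4, 0, 7, 8, 9, 4, 11 respectively — never 5.

Both directions hold.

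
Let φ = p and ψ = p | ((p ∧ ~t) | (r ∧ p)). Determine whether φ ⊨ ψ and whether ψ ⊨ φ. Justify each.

(⟸) Assume the antecedent. If r is true, the antecedent forces (r = T, t = F, p = T) or (r = T, t = T, p = T), and p holds there. If r is false, the antecedent forces (r = F, t = F, p = T) or (r = F, t = T, p = T), and p holds there. Either way p holds.

(⟹) Assume the antecedent. If r is true, the antecedent forces (r = T, t = F, p = T) or (r = T, t = T, p = T), and p | ((p ∧ ~t) | (r ∧ p)) holds there. If r is false, the antecedent forces (r = F, t = F, p = T) or (r = F, t = T, p = T), and p | ((p ∧ ~t) | (r ∧ p)) holds there. Either way p | ((p ∧ ~t) | (r ∧ p)) holds.

The biconditional holds.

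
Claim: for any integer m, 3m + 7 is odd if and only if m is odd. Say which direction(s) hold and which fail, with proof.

Forward direction. This fails: m = 2 gives 3m + 7 = 13, which is odd, but 2 is even, not odd.

Converse. This also fails: m = 1 is odd, but 3m + 7 = 10 is even, not odd.

Neither implication holds.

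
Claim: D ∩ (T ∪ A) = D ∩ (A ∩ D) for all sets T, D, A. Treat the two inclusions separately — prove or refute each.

(⊆) fails; (⊇) holds.

Forward inclusion. This inclusion fails. Take T = {1}, D = {1}, A = ∅; then 1 ∈ D ∩ (T ∪ A) but 1 ∉ D ∩ (A ∩ D).

Reverse inclusion. Let x ∈ D ∩ (A ∩ D). Then either x ∈ D ∩ A and x ∉ T; or x ∈ T ∩ D ∩ A. In each case x ∈ D ∩ (T ∪ A), so D ∩ (A ∩ D) ⊆ D ∩ (T ∪ A).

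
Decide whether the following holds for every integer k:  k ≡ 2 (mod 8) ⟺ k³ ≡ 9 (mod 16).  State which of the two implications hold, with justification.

Neither direction holds.

(→) This fails: take k = 2. Then 2 ≡ 2 (mod 8), but 2³ = 8 ≡ 8 (mod 16), not 9.

(←) This fails: take k = 9. Then 9³ = 729 ≡ 9 (mod 16), yet 9 ≡ 1 (mod 8), not 2.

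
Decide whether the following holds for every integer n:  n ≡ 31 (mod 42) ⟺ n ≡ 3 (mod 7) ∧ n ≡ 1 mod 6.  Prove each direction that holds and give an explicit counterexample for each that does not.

(⇐) If n ≡ 3 (mod 7) and n ≡ 1 (mod 6), then by the Chinese remainder theorem n ≡ 31 (mod 42). This is exactly n ≡ 31 (mod 42).

(⇒) Suppose n ≡ 31 (mod 42); write n = 42j + 31. Since 7 ∣ 42, reducing mod 7 gives n ≡ 31 ≡ 3 (mod 7); since 6 ∣ 42, reducing mod 6 gives n ≡ 31 ≡ 1 (mod 6).

Both directions hold; the statement is true.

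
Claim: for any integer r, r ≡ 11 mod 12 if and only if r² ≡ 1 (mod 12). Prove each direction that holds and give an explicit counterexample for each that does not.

(⇒) Suppose r ≡ 11 mod 12. Write r = 12j + 11. Then (12j + 11)² = 144j² + 264j + 121 = 12(12j² + 22j + 10) + 1, so r² ≡ 1 (mod 12).

(⇐) This fails: take r = 1. Then 1² = 1 ≡ 1 (mod 12), yet 1 ≡ 1 (mod 12), not 11.

The forward direction holds; the converse fails.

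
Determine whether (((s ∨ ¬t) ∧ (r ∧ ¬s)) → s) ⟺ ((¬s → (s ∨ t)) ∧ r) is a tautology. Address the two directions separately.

Not equivalent: only (⇐) holds.

[⇐] Assume the antecedent. If s is true, ((s ∨ ¬t) ∧ (r ∧ ¬s)) → s reduces to true regardless of the other variables. If s is false, the antecedent forces (r = T, s = F, t = T), and ((s ∨ ¬t) ∧ (r ∧ ¬s)) → s holds there. Either way ((s ∨ ¬t) ∧ (r ∧ ¬s)) → s holds.

[⇒] This fails. Under r = F, s = F, t = F, the left side is true but the right side is false.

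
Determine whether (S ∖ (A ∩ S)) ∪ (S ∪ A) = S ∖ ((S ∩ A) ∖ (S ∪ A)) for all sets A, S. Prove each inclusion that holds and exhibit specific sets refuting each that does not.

(⊆) fails; (⊇) holds.

(⟸) Let x ∈ S ∖ ((S ∩ A) ∖ (S ∪ A)). Then either x ∈ S and x ∉ A; or x ∈ A ∩ S. In each case x ∈ (S ∖ (A ∩ S)) ∪ (S ∪ A), so S ∖ ((S ∩ A) ∖ (S ∪ A)) ⊆ (S ∖ (A ∩ S)) ∪ (S ∪ A).

(⟹) This inclusion fails. Take A = {1}, S = ∅; then 1 ∈ (S ∖ (A ∩ S)) ∪ (S ∪ A) but 1 ∉ S ∖ ((S ∩ A) ∖ (S ∪ A)).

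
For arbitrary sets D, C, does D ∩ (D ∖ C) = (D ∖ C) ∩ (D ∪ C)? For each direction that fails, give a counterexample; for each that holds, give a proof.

The two sets are equal.

(⟹) Let x ∈ D ∩ (D ∖ C). Then x ∈ D and x ∉ C, from which x ∈ (D ∖ C) ∩ (D ∪ C).

(⟸) Let x ∈ (D ∖ C) ∩ (D ∪ C). Then x ∈ D and x ∉ C, from which x ∈ D ∩ (D ∖ C).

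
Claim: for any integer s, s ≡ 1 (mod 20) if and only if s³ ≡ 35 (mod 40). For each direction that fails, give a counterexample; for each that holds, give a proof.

(⇒) fails and (⇐) fails.

Forward direction. This fails: take s = 1. Then 1 ≡ 1 (mod 20), but 1³ = 1 ≡ 1 (mod 40), not 35.

Converse. This fails: take s = 35. Then 35³ = 42875 ≡ 35 (mod 40), yet 35 ≡ 15 (mod 20), not 1.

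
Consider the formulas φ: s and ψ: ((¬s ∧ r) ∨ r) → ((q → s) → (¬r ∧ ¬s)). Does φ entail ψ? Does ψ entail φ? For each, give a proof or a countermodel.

Neither implication holds.

(⇒) This fails. Under q = F, r = T, s = T, the left side is true but the right side is false.

(⇐) This fails. Under q = F, r = F, s = F, the left side is false but the right side is true.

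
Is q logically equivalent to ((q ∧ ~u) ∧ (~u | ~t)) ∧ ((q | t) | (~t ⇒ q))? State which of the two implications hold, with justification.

Only the reverse direction holds.

[⇒] This fails. Under t = F, u = T, q = T, the left side is true but the right side is false.

[⇐] Assume the antecedent. If t is true, the antecedent forces (t = T, u = F, q = T), and q holds there. If t is false, the antecedent forces (t = F, u = F, q = T), and q holds there. Either way q holds.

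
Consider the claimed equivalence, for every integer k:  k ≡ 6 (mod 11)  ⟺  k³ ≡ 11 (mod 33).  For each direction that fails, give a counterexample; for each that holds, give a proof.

Neither direction holds.

(→) This fails: take k = 6. Then 6 ≡ 6 (mod 11), but 6³ = 216 ≡ 18 (mod 33), not 11.

(←) This fails: take k = 11. Then 11³ = 1331 ≡ 11 (mod 33), yet 11 ≡ 0 (mod 11), not 6.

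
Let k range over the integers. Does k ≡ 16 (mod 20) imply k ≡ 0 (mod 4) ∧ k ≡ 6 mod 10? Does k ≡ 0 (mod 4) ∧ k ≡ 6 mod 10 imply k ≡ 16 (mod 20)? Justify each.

Forward direction. Suppose k ≡ 16 (mod 20); write k = 20j + 16. Since 4 ∣ 20, reducing mod 4 gives k ≡ 16 ≡ 0 (mod 4); since 10 ∣ 20, reducing mod 10 gives k ≡ 16 ≡ 6 (mod 10).

Converse. If k ≡ 0 (mod 4) and k ≡ 6 (mod 10), then by the Chinese remainder theorem k ≡ 16 (mod 20). This is exactly k ≡ 16 (mod 20).

Both implications hold.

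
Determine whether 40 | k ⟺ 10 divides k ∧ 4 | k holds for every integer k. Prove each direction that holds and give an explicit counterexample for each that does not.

Not equivalent: only (⇒) holds.

[⇐] This fails: take k = 20. Both 10 ∣ 20 and 4 ∣ 20, yet 20 is not a multiple of 40 (since 20 = 0·40 + 20), so 40 ∤ 20.

[⇒] If 40 ∣ k, write k = 40q. Since 40 = 4·10, k = 10·(4q), so 10 ∣ k; and since 40 = 10·4, k = 4·(10q), so 4 ∣ k.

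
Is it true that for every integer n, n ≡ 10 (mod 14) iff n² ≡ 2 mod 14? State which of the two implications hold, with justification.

(⟸) This fails: take n = 4. Then 4² = 16 ≡ 2 (mod 14), yet 4 ≡ 4 (mod 14), not 10.

(⟹) Suppose n ≡ 10 (mod 14). Write n = 14j + 10. Then (14j + 10)² = 196j² + 280j + 100 = 14(14j² + 20j + 7) + 2, so n² ≡ 2 (mod 14).

The forward direction holds; the converse fails.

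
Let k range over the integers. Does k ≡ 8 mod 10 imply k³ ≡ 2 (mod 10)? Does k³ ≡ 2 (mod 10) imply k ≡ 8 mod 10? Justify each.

Both directions hold.

(→) Suppose k ≡ 8 mod 10. Write k = 10j + 8. Then (10j + 8)³ = 1000j³ + 2400j² + 1920j + 512 = 10(100j³ + 240j² + 192j + 51) + 2, so k³ ≡ 2 (mod 10).

(←) For the converse, argue contrapositively. If k ≢ 8 (mod 10), then k is congruent to one of 0, 1, 2, 3, 4, 5, 6, 7, 9 modulo 10, and these give k³ ≡ 0, 1, 8, 7, 4, 5, 6, 3, 9 respectively — never 2.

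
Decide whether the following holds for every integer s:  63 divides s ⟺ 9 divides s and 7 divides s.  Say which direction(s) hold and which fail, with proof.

(⇒) If 63 ∣ s, write s = 63q. Since 63 = 7·9, s = 9·(7q), so 9 ∣ s; and since 63 = 9·7, s = 7·(9q), so 7 ∣ s.

(⇐) Suppose 9 ∣ s and 7 ∣ s. Any common multiple of 9 and 7 is a multiple of their lcm; here gcd(9, 7) = 1, so lcm(9, 7) = 9·7 = 63, so 63 ∣ s.

Both implications hold.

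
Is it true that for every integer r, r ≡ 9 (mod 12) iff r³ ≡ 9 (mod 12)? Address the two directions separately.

Equivalent; both directions hold.

Converse. Suppose r³ ≡ 9 (mod 12). The only residue r in {0, …, 11} with r³ ≡ 9 (mod 12) is r = 9, so r ≡ 9 (mod 12).

Forward direction. Suppose r ≡ 9 (mod 12). Write r = 12j + 9. Then (12j + 9)³ = 1728j³ + 3888j² + 2916j + 729 = 12(144j³ + 324j² + 243j + 60) + 9, so r³ ≡ 9 (mod 12).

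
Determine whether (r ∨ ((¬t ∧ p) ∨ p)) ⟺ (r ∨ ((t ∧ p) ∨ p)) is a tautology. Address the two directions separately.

Both directions hold.

[⇒] Assume the antecedent. If r is true, r ∨ ((t ∧ p) ∨ p) reduces to true regardless of the other variables. If r is false, the antecedent forces (r = F, p = T, t = F) or (r = F, p = T, t = T), and r ∨ ((t ∧ p) ∨ p) holds there. Either way r ∨ ((t ∧ p) ∨ p) holds.

[⇐] Assume the antecedent. If r is true, r ∨ ((¬t ∧ p) ∨ p) reduces to true regardless of the other variables. If r is false, the antecedent forces (r = F, p = T, t = F) or (r = F, p = T, t = T), and r ∨ ((¬t ∧ p) ∨ p) holds there. Either way r ∨ ((¬t ∧ p) ∨ p) holds.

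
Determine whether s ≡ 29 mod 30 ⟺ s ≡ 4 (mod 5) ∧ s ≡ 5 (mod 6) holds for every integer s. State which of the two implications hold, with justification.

(←) If s ≡ 4 (mod 5) and s ≡ 5 (mod 6), then by the Chinese remainder theorem s ≡ 29 (mod 30). This is exactly s ≡ 29 (mod 30).

(→) Suppose s ≡ 29 (mod 30); write s = 30j + 29. Since 5 ∣ 30, reducing mod 5 gives s ≡ 29 ≡ 4 (mod 5); since 6 ∣ 30, reducing mod 6 gives s ≡ 29 ≡ 5 (mod 6).

Both directions hold.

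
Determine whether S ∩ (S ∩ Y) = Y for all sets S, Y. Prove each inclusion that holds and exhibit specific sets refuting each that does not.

(⊆) holds; (⊇) fails.

(⊇) This inclusion fails. Take S = ∅, Y = {1}; then 1 ∈ Y but 1 ∉ S ∩ (S ∩ Y).

(⊆) Let x ∈ S ∩ (S ∩ Y). Then x ∈ S ∩ Y, from which x ∈ Y.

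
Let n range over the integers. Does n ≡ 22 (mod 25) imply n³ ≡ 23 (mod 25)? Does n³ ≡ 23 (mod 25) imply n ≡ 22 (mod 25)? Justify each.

The biconditional holds.

(⟸) Suppose n³ ≡ 23 (mod 25). The only residue r in {0, …, 24} with r³ ≡ 23 (mod 25) is r = 22, so n ≡ 22 (mod 25).

(⟹) Suppose n ≡ 22 (mod 25). Write n = 25j + 22. Then (25j + 22)³ = 15625j³ + 41250j² + 36300j + 10648 = 25(625j³ + 1650j² + 1452j + 425) + 23, so n³ ≡ 23 (mod 25).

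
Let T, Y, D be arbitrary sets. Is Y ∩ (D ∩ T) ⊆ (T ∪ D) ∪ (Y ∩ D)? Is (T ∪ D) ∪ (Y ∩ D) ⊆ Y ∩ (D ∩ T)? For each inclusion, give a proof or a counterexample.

(⟹) Let x ∈ Y ∩ (D ∩ T). Then x ∈ T ∩ Y ∩ D, from which x ∈ (T ∪ D) ∪ (Y ∩ D).

(⟸) This inclusion fails. Take T = {1}, Y = ∅, D = ∅; then 1 ∈ (T ∪ D) ∪ (Y ∩ D) but 1 ∉ Y ∩ (D ∩ T).

The sets are not equal: only the forward inclusion holds.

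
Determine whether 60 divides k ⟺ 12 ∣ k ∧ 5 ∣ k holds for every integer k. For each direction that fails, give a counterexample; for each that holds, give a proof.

(⟹) If 60 ∣ k, write k = 60q. Since 60 = 5·12, k = 12·(5q), so 12 ∣ k; and since 60 = 12·5, k = 5·(12q), so 5 ∣ k.

(⟸) Suppose 12 ∣ k and 5 ∣ k. Any common multiple of 12 and 5 is a multiple of their lcm; here gcd(12, 5) = 1, so lcm(12, 5) = 12·5 = 60, so 60 ∣ k.

The biconditional holds.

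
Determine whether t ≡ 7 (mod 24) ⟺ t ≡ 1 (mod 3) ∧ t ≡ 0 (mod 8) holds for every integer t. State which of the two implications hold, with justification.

(⟹) This fails: t = 7 gives 7 ≡ 7 (mod 24) but 7 ≡ 7 (mod 8), so the conjunction on the right does not hold.

(⟸) This fails: t = 16 satisfies both congruences on the right (16 ≡ 1 mod 3 and 16 ≡ 0 mod 8) yet 16 ≡ 16 (mod 24), not 7.

Neither implication holds.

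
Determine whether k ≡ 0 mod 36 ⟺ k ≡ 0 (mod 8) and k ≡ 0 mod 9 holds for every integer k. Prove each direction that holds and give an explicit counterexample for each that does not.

(⟹) This fails: k = 36 gives 36 ≡ 0 (mod 36) but 36 ≡ 4 (mod 8), so the conjunction on the right does not hold.

(⟸) Conversely, if k ≡ 0 (mod 8) and k ≡ 0 (mod 9), then by the Chinese remainder theorem k ≡ 0 (mod 72). Since 0 ≡ 0 (mod 36) and 36 ∣ 72, we get k ≡ 0 (mod 36).

(⇒) fails; (⇐) holds.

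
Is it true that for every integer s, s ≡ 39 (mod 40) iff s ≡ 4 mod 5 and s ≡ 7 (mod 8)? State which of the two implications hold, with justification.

Equivalent; both directions hold.

[⇒] Suppose s ≡ 39 (mod 40); write s = 40j + 39. Since 5 ∣ 40, reducing mod 5 gives s ≡ 39 ≡ 4 (mod 5); since 8 ∣ 40, reducing mod 8 gives s ≡ 39 ≡ 7 (mod 8).

[⇐] Conversely, if s ≡ 4 (mod 5) and s ≡ 7 (mod 8), then by the Chinese remainder theorem s ≡ 39 (mod 40). This is exactly s ≡ 39 (mod 40).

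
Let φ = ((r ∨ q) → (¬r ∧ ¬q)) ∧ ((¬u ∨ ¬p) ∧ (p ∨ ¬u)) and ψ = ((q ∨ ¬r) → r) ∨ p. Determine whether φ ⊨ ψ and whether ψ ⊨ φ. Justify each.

(→) This fails. Under u = F, r = F, p = F, q = F, the left side is true but the right side is false.

(←) This fails. Under u = F, r = T, p = F, q = F, the left side is false but the right side is true.

Neither implication holds.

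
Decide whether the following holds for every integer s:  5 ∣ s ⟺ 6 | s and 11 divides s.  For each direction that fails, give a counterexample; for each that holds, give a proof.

(⇒) This fails: take s = 5. Certainly 5 ∣ 5, but 6 ∤ 5.

(⇐) This fails: take s = 66. Both 6 ∣ 66 and 11 ∣ 66, yet 66 is not a multiple of 5 (since 66 = 13·5 + 1), so 5 ∤ 66.

Neither implication holds.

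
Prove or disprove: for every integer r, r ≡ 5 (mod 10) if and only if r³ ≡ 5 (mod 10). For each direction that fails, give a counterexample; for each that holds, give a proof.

The biconditional holds.

Forward direction. Suppose r ≡ 5 (mod 10). Write r = 10j + 5. Then (10j + 5)³ = 1000j³ + 1500j² + 750j + 125 = 10(100j³ + 150j² + 75j + 12) + 5, so r³ ≡ 5 (mod 10).

Converse. For the converse, argue contrapositively. If r ≢ 5 (mod 10), then r is congruent to one of 0, 1, 2, 3, 4, 6, 7, 8, 9 modulo 10, and these give r³ ≡ 0, 1, 8, 7, 4, 6, 3, 2, 9 respectively — never 5.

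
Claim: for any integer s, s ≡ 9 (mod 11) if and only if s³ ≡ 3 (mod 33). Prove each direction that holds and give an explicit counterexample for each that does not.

Only the converse holds.

(⇒) This fails: take s = 20. Then 20 ≡ 9 (mod 11), but 20³ = 8000 ≡ 14 (mod 33), not 3.

(⇐) Conversely, the residues r modulo 33 with r³ ≡ 3 (mod 33) are exactly {9}, and each is ≡ 9 (mod 11).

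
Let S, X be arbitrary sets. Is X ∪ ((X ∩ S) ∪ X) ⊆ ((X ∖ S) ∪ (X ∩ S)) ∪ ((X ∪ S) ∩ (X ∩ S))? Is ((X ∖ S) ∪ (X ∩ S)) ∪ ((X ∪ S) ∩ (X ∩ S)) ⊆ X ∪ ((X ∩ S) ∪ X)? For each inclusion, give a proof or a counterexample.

(⟹) Let x ∈ X ∪ ((X ∩ S) ∪ X). Then either x ∈ X and x ∉ S; or x ∈ S ∩ X. In each case x ∈ ((X ∖ S) ∪ (X ∩ S)) ∪ ((X ∪ S) ∩ (X ∩ S)), so X ∪ ((X ∩ S) ∪ X) ⊆ ((X ∖ S) ∪ (X ∩ S)) ∪ ((X ∪ S) ∩ (X ∩ S)).

(⟸) Let x ∈ ((X ∖ S) ∪ (X ∩ S)) ∪ ((X ∪ S) ∩ (X ∩ S)). Then either x ∈ X and x ∉ S; or x ∈ S ∩ X. In each case x ∈ X ∪ ((X ∩ S) ∪ X), so ((X ∖ S) ∪ (X ∩ S)) ∪ ((X ∪ S) ∩ (X ∩ S)) ⊆ X ∪ ((X ∩ S) ∪ X).

Both inclusions hold; the sets are equal.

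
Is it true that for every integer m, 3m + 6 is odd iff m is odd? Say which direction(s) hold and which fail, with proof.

Both directions hold; the statement is true.

(⇒) Suppose 3m + 6 is odd. Since 3 is odd, 3m and m have the same parity, so 3m + 6 ≡ m + 6 (mod 2). As 6 is even, 3m + 6 is odd exactly when m is odd. Thus m is odd.

(⇐) Conversely, suppose m is odd; write m = 2j + 1. Then 3m + 6 = 3·(2j + 1) + 6 = 2·3j + 9, which is odd.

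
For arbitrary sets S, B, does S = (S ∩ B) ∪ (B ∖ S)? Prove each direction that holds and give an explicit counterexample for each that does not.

(⊆) fails and (⊇) fails.

(⟹) This inclusion fails. Take S = {1}, B = ∅; then 1 ∈ S but 1 ∉ (S ∩ B) ∪ (B ∖ S).

(⟸) This inclusion fails. Take S = ∅, B = {1}; then 1 ∈ (S ∩ B) ∪ (B ∖ S) but 1 ∉ S.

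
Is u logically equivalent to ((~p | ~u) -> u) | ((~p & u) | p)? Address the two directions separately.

(⇒) Assume the antecedent. If p is true, the consequent reduces to true regardless of the other variables. If p is false, the antecedent forces (p = F, u = T), and the consequent holds there. Either way the consequent holds.

(⇐) This fails. Under p = T, u = F, the left side is false but the right side is true.

Only the forward direction holds.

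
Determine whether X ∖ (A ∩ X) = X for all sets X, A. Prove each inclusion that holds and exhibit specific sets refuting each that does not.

(⟹) Let x ∈ X ∖ (A ∩ X). Then x ∈ X and x ∉ A, from which x ∈ X.

(⟸) This inclusion fails. Take X = {1}, A = {1}; then 1 ∈ X but 1 ∉ X ∖ (A ∩ X).

Only the forward inclusion holds.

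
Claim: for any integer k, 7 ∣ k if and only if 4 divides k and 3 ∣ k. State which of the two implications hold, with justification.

Neither direction holds.

(→) This fails: take k = 7. Certainly 7 ∣ 7, but 4 ∤ 7.

(←) This fails: take k = 12. Both 4 ∣ 12 and 3 ∣ 12, yet 12 is not a multiple of 7 (since 12 = 1·7 + 5), so 7 ∤ 12.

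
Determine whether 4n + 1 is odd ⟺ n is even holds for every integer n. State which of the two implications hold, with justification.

Only the converse holds.

(⇒) This fails: take n = 1. Then 4n + 1 = 5, which is odd, yet n = 1 is odd, not even.

(⇐) Suppose n is even. Since 4 is even, 4n is even for every n, so 4n + 1 has the same parity as 1, which is odd. Hence 4n + 1 is odd.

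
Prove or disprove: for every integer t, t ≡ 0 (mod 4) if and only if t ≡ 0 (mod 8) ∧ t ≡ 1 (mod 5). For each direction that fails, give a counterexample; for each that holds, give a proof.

(⟹) This fails: t = 0 gives 0 ≡ 0 (mod 4) but 0 ≡ 0 (mod 5), so the conjunction on the right does not hold.

(⟸) Conversely, if t ≡ 0 (mod 8) and t ≡ 1 (mod 5), then by the Chinese remainder theorem t ≡ 16 (mod 40). Since 16 ≡ 0 (mod 4) and 4 ∣ 40, we get t ≡ 0 (mod 4).

Only the reverse direction holds.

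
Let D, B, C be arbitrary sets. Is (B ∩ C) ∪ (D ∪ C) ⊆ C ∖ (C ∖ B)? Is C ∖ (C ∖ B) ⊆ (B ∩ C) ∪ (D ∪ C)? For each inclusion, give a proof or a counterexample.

The sets are not equal: only the reverse inclusion holds.

Forward inclusion. This inclusion fails. Take D = {1}, B = ∅, C = ∅; then 1 ∈ (B ∩ C) ∪ (D ∪ C) but 1 ∉ C ∖ (C ∖ B).

Reverse inclusion. Let x ∈ C ∖ (C ∖ B). Then either x ∈ B ∩ C and x ∉ D; or x ∈ D ∩ B ∩ C. In each case x ∈ (B ∩ C) ∪ (D ∪ C), so C ∖ (C ∖ B) ⊆ (B ∩ C) ∪ (D ∪ C).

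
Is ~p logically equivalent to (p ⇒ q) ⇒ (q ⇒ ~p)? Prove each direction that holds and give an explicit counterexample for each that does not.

Only the forward direction holds.

(←) This fails. Under p = T, q = F, the left side is false but the right side is true.

(→) Assume the antecedent. If p is true, the antecedent cannot hold. If p is false, (p ⇒ q) ⇒ (q ⇒ ~p) reduces to true regardless of the other variables. Either way (p ⇒ q) ⇒ (q ⇒ ~p) holds.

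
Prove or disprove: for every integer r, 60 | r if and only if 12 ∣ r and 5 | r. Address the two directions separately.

[⇒] If 60 ∣ r, write r = 60q. Since 60 = 5·12, r = 12·(5q), so 12 ∣ r; and since 60 = 12·5, r = 5·(12q), so 5 ∣ r.

[⇐] Suppose 12 ∣ r and 5 ∣ r. Any common multiple of 12 and 5 is a multiple of their lcm; here gcd(12, 5) = 1, so lcm(12, 5) = 12·5 = 60, so 60 ∣ r.

The biconditional holds.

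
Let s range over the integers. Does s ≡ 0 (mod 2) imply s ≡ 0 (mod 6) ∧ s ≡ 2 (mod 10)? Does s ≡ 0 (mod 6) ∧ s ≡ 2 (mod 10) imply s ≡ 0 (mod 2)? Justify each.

The forward direction fails; the converse holds.

Forward direction. This fails: s = 0 gives 0 ≡ 0 (mod 2) but 0 ≡ 0 (mod 10), so the conjunction on the right does not hold.

Converse. If s ≡ 0 (mod 6) and s ≡ 2 (mod 10), then by the Chinese remainder theorem s ≡ 12 (mod 30). Since 12 ≡ 0 (mod 2) and 2 ∣ 30, we get s ≡ 0 (mod 2).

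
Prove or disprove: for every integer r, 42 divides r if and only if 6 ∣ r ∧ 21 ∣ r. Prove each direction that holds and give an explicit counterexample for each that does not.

Both implications hold.

(⟹) If 42 ∣ r, write r = 42q. Since 42 = 7·6, r = 6·(7q), so 6 ∣ r; and since 42 = 2·21, r = 21·(2q), so 21 ∣ r.

(⟸) Suppose 6 ∣ r and 21 ∣ r. Any common multiple of 6 and 21 is a multiple of their lcm; here lcm(6, 21) = 6·21/gcd(6, 21) = 126/3 = 42, so 42 ∣ r.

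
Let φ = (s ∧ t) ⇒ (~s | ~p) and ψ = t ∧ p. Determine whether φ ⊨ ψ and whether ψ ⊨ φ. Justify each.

(⇒) fails and (⇐) fails.

[⇒] This fails. Under p = F, t = F, s = F, the left side is true but the right side is false.

[⇐] This fails. Under p = T, t = T, s = T, the left side is false but the right side is true.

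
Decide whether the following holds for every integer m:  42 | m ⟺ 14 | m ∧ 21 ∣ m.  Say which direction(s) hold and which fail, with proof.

Converse. Suppose 14 ∣ m and 21 ∣ m. Any common multiple of 14 and 21 is a multiple of their lcm; here lcm(14, 21) = 14·21/gcd(14, 21) = 294/7 = 42, so 42 ∣ m.

Forward direction. If 42 ∣ m, write m = 42q. Since 42 = 3·14, m = 14·(3q), so 14 ∣ m; and since 42 = 2·21, m = 21·(2q), so 21 ∣ m.

Both implications hold.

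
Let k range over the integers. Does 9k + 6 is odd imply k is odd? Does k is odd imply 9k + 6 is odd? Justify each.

The biconditional holds.

(⟹) Suppose 9k + 6 is odd. Since 9 is odd, 9k and k have the same parity, so 9k + 6 ≡ k + 6 (mod 2). As 6 is even, 9k + 6 is odd exactly when k is odd. Thus k is odd.

(⟸) Conversely, suppose k is odd; write k = 2j + 1. Then 9k + 6 = 9·(2j + 1) + 6 = 2·9j + 15, which is odd.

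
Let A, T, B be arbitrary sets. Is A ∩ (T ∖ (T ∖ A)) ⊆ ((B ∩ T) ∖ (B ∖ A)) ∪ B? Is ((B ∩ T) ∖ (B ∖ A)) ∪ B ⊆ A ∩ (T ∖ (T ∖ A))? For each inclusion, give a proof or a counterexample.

(⊆) fails and (⊇) fails.

(⟹) This inclusion fails. Take A = {1}, T = {1}, B = ∅; then 1 ∈ A ∩ (T ∖ (T ∖ A)) but 1 ∉ ((B ∩ T) ∖ (B ∖ A)) ∪ B.

(⟸) This inclusion fails. Take A = ∅, T = ∅, B = {1}; then 1 ∈ ((B ∩ T) ∖ (B ∖ A)) ∪ B but 1 ∉ A ∩ (T ∖ (T ∖ A)).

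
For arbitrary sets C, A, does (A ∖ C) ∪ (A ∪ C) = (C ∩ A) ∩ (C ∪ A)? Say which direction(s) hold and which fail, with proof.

The sets are not equal: only the reverse inclusion holds.

(⟹) This inclusion fails. Take C = {1}, A = ∅; then 1 ∈ (A ∖ C) ∪ (A ∪ C) but 1 ∉ (C ∩ A) ∩ (C ∪ A).

(⟸) Let x ∈ (C ∩ A) ∩ (C ∪ A). Then x ∈ C ∩ A, from which x ∈ (A ∖ C) ∪ (A ∪ C).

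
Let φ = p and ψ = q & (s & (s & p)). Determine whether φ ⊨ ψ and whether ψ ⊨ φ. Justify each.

Only the reverse direction holds.

Forward direction. This fails. Under p = T, q = F, s = F, the left side is true but the right side is false.

Converse. Assume the antecedent. If p is true, p reduces to true regardless of the other variables. If p is false, the antecedent cannot hold. Either way p holds.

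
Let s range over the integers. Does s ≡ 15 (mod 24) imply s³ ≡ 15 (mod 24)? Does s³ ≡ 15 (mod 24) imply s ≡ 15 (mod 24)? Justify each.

(→) Suppose s ≡ 15 (mod 24). Write s = 24j + 15. Then (24j + 15)³ = 13824j³ + 25920j² + 16200j + 3375 = 24(576j³ + 1080j² + 675j + 140) + 15, so s³ ≡ 15 (mod 24).

(←) Conversely, suppose s³ ≡ 15 (mod 24). The only residue r in {0, …, 23} with r³ ≡ 15 (mod 24) is r = 15, so s ≡ 15 (mod 24).

Both directions hold.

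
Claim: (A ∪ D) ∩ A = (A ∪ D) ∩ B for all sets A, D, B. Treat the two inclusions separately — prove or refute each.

(⊆) This inclusion fails. Take A = {1}, D = ∅, B = ∅; then 1 ∈ (A ∪ D) ∩ A but 1 ∉ (A ∪ D) ∩ B.

(⊇) This inclusion fails. Take A = ∅, D = {1}, B = {1}; then 1 ∈ (A ∪ D) ∩ B but 1 ∉ (A ∪ D) ∩ A.

(⊆) fails and (⊇) fails.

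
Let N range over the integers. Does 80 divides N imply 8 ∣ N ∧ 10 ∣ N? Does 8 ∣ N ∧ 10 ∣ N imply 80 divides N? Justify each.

(⟹) If 80 ∣ N, write N = 80q. Since 80 = 10·8, N = 8·(10q), so 8 ∣ N; and since 80 = 8·10, N = 10·(8q), so 10 ∣ N.

(⟸) This fails: take N = 40. Both 8 ∣ 40 and 10 ∣ 40, yet 40 is not a multiple of 80 (since 40 = 0·80 + 40), so 80 ∤ 40.

The forward direction holds; the converse fails.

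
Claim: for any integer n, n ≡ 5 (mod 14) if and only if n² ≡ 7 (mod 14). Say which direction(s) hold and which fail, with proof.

Neither implication holds.

(⇒) This fails: take n = 5. Then 5 ≡ 5 (mod 14), but 5² = 25 ≡ 11 (mod 14), not 7.

(⇐) This fails: take n = 7. Then 7² = 49 ≡ 7 (mod 14), yet 7 ≡ 7 (mod 14), not 5.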